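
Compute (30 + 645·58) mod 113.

37

645·58 = 37410.
Dividing 37410 by 113 gives quotient 331 and remainder 7.
(30 + 7) mod 113 = 37.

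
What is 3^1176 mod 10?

Last digits of 3^n: 3, 9, 7, 1 (period 4).
1176 mod 4 = 0, so the last digit matches 3^4 = 1.

1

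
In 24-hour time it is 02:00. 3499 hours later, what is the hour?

21

3499 mod 24 = 19 (since 145·24 = 3480).
(2 + 19) mod 24 = 21.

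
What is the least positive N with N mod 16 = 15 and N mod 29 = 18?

47

Since 29·5 ≡ 1 (mod 16), take x = 18 + 29·((15−18)·5 mod 16) = 18 + 29·1 = 47.
Check: 47 mod 16 = 15, 47 mod 29 = 18.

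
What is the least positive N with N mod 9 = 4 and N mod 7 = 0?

Since 7·4 ≡ 1 (mod 9), take x = 0 + 7·((4−0)·4 mod 9) = 0 + 7·7 = 49.
Check: 49 mod 9 = 4, 49 mod 7 = 0.

49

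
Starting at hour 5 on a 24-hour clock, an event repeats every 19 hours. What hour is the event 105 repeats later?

105·19 = 1995.
Dividing 1995 by 24 gives quotient 83 and remainder 3.
(5 + 3) mod 24 = 8.

8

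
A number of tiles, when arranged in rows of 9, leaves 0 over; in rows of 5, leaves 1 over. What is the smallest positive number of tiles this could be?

36

Since 5·2 ≡ 1 (mod 9), take x = 1 + 5·((0−1)·2 mod 9) = 1 + 5·7 = 36.
Check: 36 mod 9 = 0, 36 mod 5 = 1.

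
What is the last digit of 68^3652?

The units digit of 68^n cycles with period 4: 8, 4, 2, 6, …
3652 mod 4 = 0, so the last digit matches 8^4 = 6.

6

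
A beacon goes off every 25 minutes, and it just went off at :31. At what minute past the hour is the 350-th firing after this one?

350·25 = 8750.
8750 = 145·60 + 50, so 8750 mod 60 = 50.
(31 + 50) mod 60 = 21.

21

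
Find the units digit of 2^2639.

The units digit of 2^n cycles with period 4: 2, 4, 8, 6, …
2639 mod 4 = 3, so the last digit matches 2^3 = 8.

8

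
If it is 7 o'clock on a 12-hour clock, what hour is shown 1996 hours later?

11

1996 mod 12 = 4 (since 166·12 = 1992).
7 + 4 → 11 on a 12-hour dial.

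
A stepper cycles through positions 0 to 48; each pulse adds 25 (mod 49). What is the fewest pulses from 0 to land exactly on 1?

2

25·2 = 50 = 1·49 + 1, so 25⁻¹ ≡ 2 (mod 49).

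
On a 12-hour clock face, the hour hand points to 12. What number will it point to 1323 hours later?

Dividing 1323 by 12 gives quotient 110 and remainder 3.
12 + 3 → 3 on a 12-hour dial.

3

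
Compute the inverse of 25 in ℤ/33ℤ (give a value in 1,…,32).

33 = 1·25 + 8
25 = 3·8 + 1
8 = 8·1 + 0
Back-substituting gives 25·4 ≡ 1 (mod 33).

4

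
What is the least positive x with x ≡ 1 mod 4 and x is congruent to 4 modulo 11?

Since 11·3 ≡ 1 (mod 4), take x = 4 + 11·((1−4)·3 mod 4) = 4 + 11·3 = 37.
Check: 37 mod 4 = 1, 37 mod 11 = 4.

37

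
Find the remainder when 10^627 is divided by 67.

Square-and-reduce mod 67: 10^1≡10, 10^2≡33, 10^4≡17, 10^8≡21, 10^16≡39, 10^32≡47, 10^64≡65, 10^128≡4, 10^256≡16, 10^512≡55.
Since 627 = 1 + 2 + 16 + 32 + 64 + 512 in binary, 10^627 ≡ 10·33·39·47·65·55 ≡ 1 (mod 67).

1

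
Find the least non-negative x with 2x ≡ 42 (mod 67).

2⁻¹ ≡ 34 (mod 67) because 2·34 = 68 = 1·67 + 1.
So x ≡ 34·42 = 1428 ≡ 21 (mod 67).
Check: 2·21 = 42 = 0·67 + 42.

21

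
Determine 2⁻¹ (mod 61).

31

61 = 30·2 + 1
2 = 2·1 + 0
Back-substituting gives 2·31 ≡ 1 (mod 61).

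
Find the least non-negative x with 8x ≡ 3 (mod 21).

3

The inverse of 8 mod 21 is 8 (since 8·8 = 64 ≡ 1).
So x ≡ 8·3 = 24 ≡ 3 (mod 21).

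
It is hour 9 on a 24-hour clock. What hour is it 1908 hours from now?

21

Dividing 1908 by 24 gives quotient 79 and remainder 12.
(9 + 12) mod 24 = 21.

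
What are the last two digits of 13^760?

By repeated squaring mod 100: 13^1≡13, 13^2≡69, 13^4≡61, 13^8≡21, 13^16≡41, 13^32≡81, 13^64≡61, 13^128≡21, 13^256≡41, 13^512≡81.
Since 760 = 8 + 16 + 32 + 64 + 128 + 512 in binary, 13^760 ≡ 21·41·81·61·21·81 ≡ 1 (mod 100).

01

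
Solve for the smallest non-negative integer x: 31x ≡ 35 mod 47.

36

The inverse of 31 mod 47 is 44 (since 31·44 = 1364 ≡ 1).
Multiplying both sides by 44: x ≡ 44·35 = 1540 ≡ 36 (mod 47).
Check: 31·36 = 1116 = 23·47 + 35.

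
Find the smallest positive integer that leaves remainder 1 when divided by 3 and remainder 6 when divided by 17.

40

x ≡ 1 (mod 3) gives x ∈ {1, 4, 7, 10, 13, 16, 19, 22, …}.
The first of these with x mod 17 = 6 is 40.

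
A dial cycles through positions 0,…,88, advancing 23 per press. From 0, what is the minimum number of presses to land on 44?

23⁻¹ ≡ 31 (mod 89) because 23·31 = 713 = 8·89 + 1.
Multiplying both sides by 31: x ≡ 31·44 = 1364 ≡ 29 (mod 89).
Check: 23·29 = 667 = 7·89 + 44.

29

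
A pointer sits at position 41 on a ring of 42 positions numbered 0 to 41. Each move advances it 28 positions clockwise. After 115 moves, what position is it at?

115·28 = 3220.
3220 = 76·42 + 28, so 3220 mod 42 = 28.
(41 + 28) mod 42 = 27.

27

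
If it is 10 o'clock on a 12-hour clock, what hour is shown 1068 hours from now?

1068 = 89·12 + 0, so 1068 mod 12 = 0.
10 + 0 → 10 on a 12-hour dial.

10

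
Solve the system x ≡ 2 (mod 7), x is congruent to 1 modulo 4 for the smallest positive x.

x ≡ 1 (mod 4) gives x ∈ {1, 5, 9}.
The first of these with x mod 7 = 2 is 9.

9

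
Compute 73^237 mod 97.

By repeated squaring mod 97: 73^1≡73, 73^2≡91, 73^4≡36, 73^8≡35, 73^16≡61, 73^32≡35, 73^64≡61, 73^128≡35.
Since 237 = 1 + 4 + 8 + 32 + 64 + 128 in binary, 73^237 ≡ 73·36·35·35·61·35 ≡ 64 (mod 97).

64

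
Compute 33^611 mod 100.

By repeated squaring mod 100: 33^1≡33, 33^2≡89, 33^4≡21, 33^8≡41, 33^16≡81, 33^32≡61, 33^64≡21, 33^128≡41, 33^256≡81, 33^512≡61.
611 = 1 + 2 + 32 + 64 + 512, so 33^611 ≡ 33·89·61·21·61 ≡ 17 (mod 100).

17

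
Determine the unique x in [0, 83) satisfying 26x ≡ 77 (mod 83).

70

The inverse of 26 mod 83 is 16 (since 26·16 = 416 ≡ 1).
So x ≡ 16·77 = 1232 ≡ 70 (mod 83).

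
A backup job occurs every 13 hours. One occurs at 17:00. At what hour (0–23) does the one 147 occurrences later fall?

147·13 = 1911.
1911 mod 24 = 15 (since 79·24 = 1896).
(17 + 15) mod 24 = 8.

8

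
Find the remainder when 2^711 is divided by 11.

Square-and-reduce mod 11: 2^1≡2, 2^2≡4, 2^4≡5, 2^8≡3, 2^16≡9, 2^32≡4, 2^64≡5, 2^128≡3, 2^256≡9, 2^512≡4.
Since 711 = 1 + 2 + 4 + 64 + 128 + 512 in binary, 2^711 ≡ 2·4·5·5·3·4 ≡ 2 (mod 11).

2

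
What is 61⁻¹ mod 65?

61·16 = 976 = 15·65 + 1, so 61⁻¹ ≡ 16 (mod 65).

16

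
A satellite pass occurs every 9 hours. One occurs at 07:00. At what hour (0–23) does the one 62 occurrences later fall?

13

62·9 = 558.
558 mod 24 = 6 (since 23·24 = 552).
(7 + 6) mod 24 = 13.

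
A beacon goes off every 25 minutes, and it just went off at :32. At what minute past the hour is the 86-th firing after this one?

22

86·25 = 2150.
Dividing 2150 by 60 gives quotient 35 and remainder 50.
(32 + 50) mod 60 = 22.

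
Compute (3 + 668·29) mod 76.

668·29 = 19372.
19372 mod 76 = 68 (since 254·76 = 19304).
(3 + 68) mod 76 = 71.

71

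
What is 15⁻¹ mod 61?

57

61 = 4·15 + 1
15 = 15·1 + 0
Back-substituting gives 15·57 ≡ 1 (mod 61).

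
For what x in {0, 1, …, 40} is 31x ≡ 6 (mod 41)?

31⁻¹ ≡ 4 (mod 41) because 31·4 = 124 = 3·41 + 1.
So x ≡ 4·6 = 24 ≡ 24 (mod 41).
Check: 31·24 = 744 = 18·41 + 6.

24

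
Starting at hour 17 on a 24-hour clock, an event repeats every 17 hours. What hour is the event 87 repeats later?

8

87·17 = 1479.
1479 − 61·24 = 15, so 1479 ≡ 15 (mod 24).
(17 + 15) mod 24 = 8.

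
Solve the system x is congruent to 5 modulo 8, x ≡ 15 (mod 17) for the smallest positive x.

117

x ≡ 5 (mod 8) gives x ∈ {5, 13, 21, 29, 37, 45, 53, 61, …}.
The first of these with x mod 17 = 15 is 117.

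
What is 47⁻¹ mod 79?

47·37 = 1739 = 22·79 + 1, so 47⁻¹ ≡ 37 (mod 79).

37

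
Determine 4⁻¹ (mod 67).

17

67 = 16·4 + 3
4 = 1·3 + 1
3 = 3·1 + 0
Back-substituting gives 4·17 ≡ 1 (mod 67).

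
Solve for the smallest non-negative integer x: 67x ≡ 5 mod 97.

16

The inverse of 67 mod 97 is 42 (since 67·42 = 2814 ≡ 1).
Multiplying both sides by 42: x ≡ 42·5 = 210 ≡ 16 (mod 97).
Check: 67·16 = 1072 = 11·97 + 5.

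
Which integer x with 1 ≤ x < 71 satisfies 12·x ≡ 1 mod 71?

6

12·6 = 72 = 1·71 + 1, so 12⁻¹ ≡ 6 (mod 71).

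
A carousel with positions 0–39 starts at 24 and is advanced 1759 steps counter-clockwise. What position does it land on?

25

1759 = 43·40 + 39, so 1759 mod 40 = 39.
(24 − 39) mod 40 = 25.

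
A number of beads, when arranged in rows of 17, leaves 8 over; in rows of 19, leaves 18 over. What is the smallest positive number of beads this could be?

x ≡ 8 (mod 17) gives x ∈ {8, 25, 42, 59, 76, 93, 110, 127, …}.
The first of these with x mod 19 = 18 is 246.

246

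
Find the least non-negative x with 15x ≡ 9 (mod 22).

5

15⁻¹ ≡ 3 (mod 22) because 15·3 = 45 = 2·22 + 1.
Multiplying both sides by 3: x ≡ 3·9 = 27 ≡ 5 (mod 22).
Check: 15·5 = 75 = 3·22 + 9.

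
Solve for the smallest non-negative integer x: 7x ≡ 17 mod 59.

53

The inverse of 7 mod 59 is 17 (since 7·17 = 119 ≡ 1).
So x ≡ 17·17 = 289 ≡ 53 (mod 59).
Check: 7·53 = 371 = 6·59 + 17.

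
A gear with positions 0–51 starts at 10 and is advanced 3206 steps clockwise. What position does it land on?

44

3206 = 61·52 + 34, so 3206 mod 52 = 34.
(10 + 34) mod 52 = 44.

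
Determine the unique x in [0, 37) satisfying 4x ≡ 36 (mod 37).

9

4⁻¹ ≡ 28 (mod 37) because 4·28 = 112 = 3·37 + 1.
Multiplying both sides by 28: x ≡ 28·36 = 1008 ≡ 9 (mod 37).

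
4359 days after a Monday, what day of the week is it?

4359 = 622·7 + 5, so 4359 mod 7 = 5.
Monday + 5 days → Saturday.

Saturday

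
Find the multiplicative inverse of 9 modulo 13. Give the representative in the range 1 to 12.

9·3 = 27 = 2·13 + 1, so 9⁻¹ ≡ 3 (mod 13).

3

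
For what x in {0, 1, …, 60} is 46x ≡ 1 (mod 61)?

46⁻¹ ≡ 4 (mod 61) because 46·4 = 184 = 3·61 + 1.
So x ≡ 4·1 = 4 ≡ 4 (mod 61).

4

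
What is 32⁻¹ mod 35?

23

35 = 1·32 + 3
32 = 10·3 + 2
3 = 1·2 + 1
2 = 2·1 + 0
Back-substituting gives 32·23 ≡ 1 (mod 35).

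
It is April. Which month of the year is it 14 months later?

June

Dividing 14 by 12 gives quotient 1 and remainder 2.
April + 2 months → June.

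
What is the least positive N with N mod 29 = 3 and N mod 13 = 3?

x ≡ 3 (mod 13) gives x ∈ {3}.
The first of these with x mod 29 = 3 is 3.

3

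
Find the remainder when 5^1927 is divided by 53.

By repeated squaring mod 53: 5^1≡5, 5^2≡25, 5^4≡42, 5^8≡15, 5^16≡13, 5^32≡10, 5^64≡47, 5^128≡36, 5^256≡24, 5^512≡46, 5^1024≡49.
Since 1927 = 1 + 2 + 4 + 128 + 256 + 512 + 1024 in binary, 5^1927 ≡ 5·25·42·36·24·46·49 ≡ 19 (mod 53).

19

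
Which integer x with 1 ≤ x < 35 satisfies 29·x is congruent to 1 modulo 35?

29

29·29 = 841 = 24·35 + 1, so 29⁻¹ ≡ 29 (mod 35).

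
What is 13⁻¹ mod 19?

3

13·3 = 39 = 2·19 + 1, so 13⁻¹ ≡ 3 (mod 19).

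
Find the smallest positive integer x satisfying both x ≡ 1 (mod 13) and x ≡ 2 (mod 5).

Since 5·8 ≡ 1 (mod 13), take x = 2 + 5·((1−2)·8 mod 13) = 2 + 5·5 = 27.
Check: 27 mod 13 = 1, 27 mod 5 = 2.

27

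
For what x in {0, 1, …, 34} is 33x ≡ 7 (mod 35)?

14

33⁻¹ ≡ 17 (mod 35) because 33·17 = 561 = 16·35 + 1.
So x ≡ 17·7 = 119 ≡ 14 (mod 35).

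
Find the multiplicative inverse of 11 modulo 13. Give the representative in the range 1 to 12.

13 = 1·11 + 2
11 = 5·2 + 1
2 = 2·1 + 0
Back-substituting gives 11·6 ≡ 1 (mod 13).

6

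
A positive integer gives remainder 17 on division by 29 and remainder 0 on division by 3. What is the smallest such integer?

Since 3·10 ≡ 1 (mod 29), take x = 0 + 3·((17−0)·10 mod 29) = 0 + 3·25 = 75.
Check: 75 mod 29 = 17, 75 mod 3 = 0.

75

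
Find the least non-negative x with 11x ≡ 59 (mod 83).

11⁻¹ ≡ 68 (mod 83) because 11·68 = 748 = 9·83 + 1.
So x ≡ 68·59 = 4012 ≡ 28 (mod 83).

28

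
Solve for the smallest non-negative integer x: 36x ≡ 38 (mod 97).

36⁻¹ ≡ 62 (mod 97) because 36·62 = 2232 = 23·97 + 1.
Multiplying both sides by 62: x ≡ 62·38 = 2356 ≡ 28 (mod 97).

28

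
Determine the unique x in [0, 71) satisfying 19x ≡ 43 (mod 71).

6

19⁻¹ ≡ 15 (mod 71) because 19·15 = 285 = 4·71 + 1.
Multiplying both sides by 15: x ≡ 15·43 = 645 ≡ 6 (mod 71).
Check: 19·6 = 114 = 1·71 + 43.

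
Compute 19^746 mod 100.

81

Square-and-reduce mod 100: 19^1≡19, 19^2≡61, 19^4≡21, 19^8≡41, 19^16≡81, 19^32≡61, 19^64≡21, 19^128≡41, 19^256≡81, 19^512≡61.
Since 746 = 2 + 8 + 32 + 64 + 128 + 512 in binary, 19^746 ≡ 61·41·61·21·41·61 ≡ 81 (mod 100).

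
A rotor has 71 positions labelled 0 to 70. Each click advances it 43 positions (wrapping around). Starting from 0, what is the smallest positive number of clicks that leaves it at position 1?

43·38 = 1634 = 23·71 + 1, so 43⁻¹ ≡ 38 (mod 71).

38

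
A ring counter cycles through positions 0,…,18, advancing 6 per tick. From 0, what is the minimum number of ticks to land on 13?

The inverse of 6 mod 19 is 16 (since 6·16 = 96 ≡ 1).
Multiplying both sides by 16: x ≡ 16·13 = 208 ≡ 18 (mod 19).
Check: 6·18 = 108 = 5·19 + 13.

18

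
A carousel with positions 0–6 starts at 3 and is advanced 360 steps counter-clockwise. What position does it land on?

Dividing 360 by 7 gives quotient 51 and remainder 3.
(3 − 3) mod 7 = 0.

0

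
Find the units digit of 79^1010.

Powers of 9 mod 10 repeat with period 2: 9, 1.
1010 mod 2 = 0, so the last digit matches 9^2 = 1.

1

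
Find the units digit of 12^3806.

4

The units digit of 12^n cycles with period 4: 2, 4, 8, 6, …
3806 mod 4 = 2, so the last digit matches 2^2 = 4.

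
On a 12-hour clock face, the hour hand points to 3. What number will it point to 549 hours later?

12

549 mod 12 = 9 (since 45·12 = 540).
3 + 9 → 12 on a 12-hour dial.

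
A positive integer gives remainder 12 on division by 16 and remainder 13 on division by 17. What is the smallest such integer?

268

x ≡ 12 (mod 16) gives x ∈ {12, 28, 44, 60, 76, 92, 108, 124, …}.
The first of these with x mod 17 = 13 is 268.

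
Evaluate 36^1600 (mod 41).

Successive squares of 36 mod 41: 36^1≡36, 36^2≡25, 36^4≡10, 36^8≡18, 36^16≡37, 36^32≡16, 36^64≡10, 36^128≡18, 36^256≡37, 36^512≡16, 36^1024≡10.
1600 = 64 + 512 + 1024, so 36^1600 ≡ 10·16·10 ≡ 1 (mod 41).

1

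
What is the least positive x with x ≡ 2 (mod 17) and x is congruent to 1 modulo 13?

x ≡ 1 (mod 13) gives x ∈ {1, 14, 27, 40, 53}.
The first of these with x mod 17 = 2 is 53.

53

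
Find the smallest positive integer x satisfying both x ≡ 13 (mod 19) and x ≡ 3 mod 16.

51

Since 16·6 ≡ 1 (mod 19), take x = 3 + 16·((13−3)·6 mod 19) = 3 + 16·3 = 51.
Check: 51 mod 19 = 13, 51 mod 16 = 3.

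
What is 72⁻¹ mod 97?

72·31 = 2232 = 23·97 + 1, so 72⁻¹ ≡ 31 (mod 97).

31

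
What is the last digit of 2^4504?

6

Powers of 2 mod 10 repeat with period 4: 2, 4, 8, 6.
4504 mod 4 = 0, so the last digit matches 2^4 = 6.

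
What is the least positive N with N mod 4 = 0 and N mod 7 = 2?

Since 7·3 ≡ 1 (mod 4), take x = 2 + 7·((0−2)·3 mod 4) = 2 + 7·2 = 16.
Check: 16 mod 4 = 0, 16 mod 7 = 2.

16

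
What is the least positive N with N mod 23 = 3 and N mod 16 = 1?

49

Since 16·13 ≡ 1 (mod 23), take x = 1 + 16·((3−1)·13 mod 23) = 1 + 16·3 = 49.
Check: 49 mod 23 = 3, 49 mod 16 = 1.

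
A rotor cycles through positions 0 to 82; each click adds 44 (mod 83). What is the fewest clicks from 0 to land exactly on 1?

44·17 = 748 = 9·83 + 1, so 44⁻¹ ≡ 17 (mod 83).

17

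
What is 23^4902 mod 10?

Powers of 3 mod 10 repeat with period 4: 3, 9, 7, 1.
4902 mod 4 = 2, so the last digit matches 3^2 = 9.

9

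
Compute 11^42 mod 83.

11

Successive squares of 11 mod 83: 11^1≡11, 11^2≡38, 11^4≡33, 11^8≡10, 11^16≡17, 11^32≡40.
42 = 2 + 8 + 32, so 11^42 ≡ 38·10·40 ≡ 11 (mod 83).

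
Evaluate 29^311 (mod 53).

11

Square-and-reduce mod 53: 29^1≡29, 29^2≡46, 29^4≡49, 29^8≡16, 29^16≡44, 29^32≡28, 29^64≡42, 29^128≡15, 29^256≡13.
Since 311 = 1 + 2 + 4 + 16 + 32 + 256 in binary, 29^311 ≡ 29·46·49·44·28·13 ≡ 11 (mod 53).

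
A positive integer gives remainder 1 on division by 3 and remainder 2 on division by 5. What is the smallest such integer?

7

Since 5·2 ≡ 1 (mod 3), take x = 2 + 5·((1−2)·2 mod 3) = 2 + 5·1 = 7.
Check: 7 mod 3 = 1, 7 mod 5 = 2.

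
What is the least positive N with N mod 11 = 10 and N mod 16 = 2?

98

x ≡ 10 (mod 11) gives x ∈ {10, 21, 32, 43, 54, 65, 76, 87, …}.
The first of these with x mod 16 = 2 is 98.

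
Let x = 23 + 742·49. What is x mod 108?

742·49 = 36358.
Dividing 36358 by 108 gives quotient 336 and remainder 70.
(23 + 70) mod 108 = 93.

93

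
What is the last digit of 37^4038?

9

Powers of 7 mod 10 repeat with period 4: 7, 9, 3, 1.
4038 leaves remainder 2 on division by 4, so 37^4038 ends in 9.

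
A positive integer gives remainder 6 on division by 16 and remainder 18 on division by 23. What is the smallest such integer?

x ≡ 6 (mod 16) gives x ∈ {6, 22, 38, 54, 70, 86, 102, 118, …}.
The first of these with x mod 23 = 18 is 294.

294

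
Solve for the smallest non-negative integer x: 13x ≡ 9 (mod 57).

The inverse of 13 mod 57 is 22 (since 13·22 = 286 ≡ 1).
So x ≡ 22·9 = 198 ≡ 27 (mod 57).

27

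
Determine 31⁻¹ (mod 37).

6

37 = 1·31 + 6
31 = 5·6 + 1
6 = 6·1 + 0
Back-substituting gives 31·6 ≡ 1 (mod 37).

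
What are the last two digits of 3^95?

Successive squares of 3 mod 100: 3^1≡3, 3^2≡9, 3^4≡81, 3^8≡61, 3^16≡21, 3^32≡41, 3^64≡81.
Since 95 = 1 + 2 + 4 + 8 + 16 + 64 in binary, 3^95 ≡ 3·9·81·61·21·81 ≡ 7 (mod 100).

07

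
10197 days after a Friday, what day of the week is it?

10197 = 1456·7 + 5, so 10197 mod 7 = 5.
Friday + 5 days → Wednesday.

Wednesday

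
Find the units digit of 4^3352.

The units digit of 4^n cycles with period 2: 4, 6, …
3352 mod 2 = 0, so the last digit matches 4^2 = 6.

6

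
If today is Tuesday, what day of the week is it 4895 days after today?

Thursday

4895 = 699·7 + 2, so 4895 mod 7 = 2.
Tuesday + 2 days → Thursday.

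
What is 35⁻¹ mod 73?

35·48 = 1680 = 23·73 + 1, so 35⁻¹ ≡ 48 (mod 73).

48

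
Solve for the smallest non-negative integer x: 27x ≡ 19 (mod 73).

71

The inverse of 27 mod 73 is 46 (since 27·46 = 1242 ≡ 1).
So x ≡ 46·19 = 874 ≡ 71 (mod 73).
Check: 27·71 = 1917 = 26·73 + 19.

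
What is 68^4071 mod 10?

Last digits of 8^n: 8, 4, 2, 6 (period 4).
4071 mod 4 = 3, so the last digit matches 8^3 = 2.

2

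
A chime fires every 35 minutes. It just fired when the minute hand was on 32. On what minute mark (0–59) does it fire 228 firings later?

32

228·35 = 7980.
7980 mod 60 = 0 (since 133·60 = 7980).
(32 + 0) mod 60 = 32.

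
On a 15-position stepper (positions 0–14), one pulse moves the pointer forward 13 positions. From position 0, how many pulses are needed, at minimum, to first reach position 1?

7

15 = 1·13 + 2
13 = 6·2 + 1
2 = 2·1 + 0
Back-substituting gives 13·7 ≡ 1 (mod 15).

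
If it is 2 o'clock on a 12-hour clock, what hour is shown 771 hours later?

5

771 − 64·12 = 3, so 771 ≡ 3 (mod 12).
2 + 3 → 5 on a 12-hour dial.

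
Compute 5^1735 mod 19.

By repeated squaring mod 19: 5^1≡5, 5^2≡6, 5^4≡17, 5^8≡4, 5^16≡16, 5^32≡9, 5^64≡5, 5^128≡6, 5^256≡17, 5^512≡4, 5^1024≡16.
Since 1735 = 1 + 2 + 4 + 64 + 128 + 512 + 1024 in binary, 5^1735 ≡ 5·6·17·5·6·4·16 ≡ 16 (mod 19).

16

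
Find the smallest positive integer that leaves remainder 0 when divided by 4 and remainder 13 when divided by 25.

88

x ≡ 0 (mod 4) gives x ∈ {0, 4, 8, 12, 16, 20, 24, 28, …}.
The first of these with x mod 25 = 13 is 88.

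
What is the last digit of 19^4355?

9

Powers of 9 mod 10 repeat with period 2: 9, 1.
4355 mod 2 = 1, so the last digit matches 9^1 = 9.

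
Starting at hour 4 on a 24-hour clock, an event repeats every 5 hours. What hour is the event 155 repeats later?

11

155·5 = 775.
775 = 32·24 + 7, so 775 mod 24 = 7.
(4 + 7) mod 24 = 11.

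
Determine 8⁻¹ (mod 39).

5

8·5 = 40 = 1·39 + 1, so 8⁻¹ ≡ 5 (mod 39).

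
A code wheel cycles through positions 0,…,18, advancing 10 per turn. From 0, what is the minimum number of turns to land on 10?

1

The inverse of 10 mod 19 is 2 (since 10·2 = 20 ≡ 1).
Multiplying both sides by 2: x ≡ 2·10 = 20 ≡ 1 (mod 19).
Check: 10·1 = 10 = 0·19 + 10.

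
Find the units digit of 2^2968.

6

Powers of 2 mod 10 repeat with period 4: 2, 4, 8, 6.
2968 mod 4 = 0, so the last digit matches 2^4 = 6.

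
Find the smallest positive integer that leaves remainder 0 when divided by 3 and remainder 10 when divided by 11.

Since 11·2 ≡ 1 (mod 3), take x = 10 + 11·((0−10)·2 mod 3) = 10 + 11·1 = 21.
Check: 21 mod 3 = 0, 21 mod 11 = 10.

21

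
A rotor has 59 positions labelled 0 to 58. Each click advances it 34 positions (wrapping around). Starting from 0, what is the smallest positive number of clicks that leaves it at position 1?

33

59 = 1·34 + 25
34 = 1·25 + 9
25 = 2·9 + 7
9 = 1·7 + 2
7 = 3·2 + 1
2 = 2·1 + 0
Back-substituting gives 34·33 ≡ 1 (mod 59).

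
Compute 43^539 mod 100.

By repeated squaring mod 100: 43^1≡43, 43^2≡49, 43^4≡1, 43^8≡1, 43^16≡1, 43^32≡1, 43^64≡1, 43^128≡1, 43^256≡1, 43^512≡1.
Since 539 = 1 + 2 + 8 + 16 + 512 in binary, 43^539 ≡ 43·49·1·1·1 ≡ 7 (mod 100).

7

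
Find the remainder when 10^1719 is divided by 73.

By repeated squaring mod 73: 10^1≡10, 10^2≡27, 10^4≡72, 10^8≡1, 10^16≡1, 10^32≡1, 10^64≡1, 10^128≡1, 10^256≡1, 10^512≡1, 10^1024≡1.
1719 = 1 + 2 + 4 + 16 + 32 + 128 + 512 + 1024, so 10^1719 ≡ 10·27·72·1·1·1·1·1 ≡ 22 (mod 73).

22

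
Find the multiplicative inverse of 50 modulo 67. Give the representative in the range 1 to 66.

63

50·63 = 3150 = 47·67 + 1, so 50⁻¹ ≡ 63 (mod 67).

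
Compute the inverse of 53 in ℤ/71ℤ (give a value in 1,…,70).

71 = 1·53 + 18
53 = 2·18 + 17
18 = 1·17 + 1
17 = 17·1 + 0
Back-substituting gives 53·67 ≡ 1 (mod 71).

67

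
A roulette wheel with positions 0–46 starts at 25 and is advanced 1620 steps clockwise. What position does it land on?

Dividing 1620 by 47 gives quotient 34 and remainder 22.
(25 + 22) mod 47 = 0.

0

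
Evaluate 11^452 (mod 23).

12

Successive squares of 11 mod 23: 11^1≡11, 11^2≡6, 11^4≡13, 11^8≡8, 11^16≡18, 11^32≡2, 11^64≡4, 11^128≡16, 11^256≡3.
Since 452 = 4 + 64 + 128 + 256 in binary, 11^452 ≡ 13·4·16·3 ≡ 12 (mod 23).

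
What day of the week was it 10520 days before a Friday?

Saturday

10520 = 1502·7 + 6, so 10520 mod 7 = 6.
Friday − 6 days → Saturday.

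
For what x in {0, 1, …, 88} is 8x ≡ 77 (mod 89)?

43

8⁻¹ ≡ 78 (mod 89) because 8·78 = 624 = 7·89 + 1.
So x ≡ 78·77 = 6006 ≡ 43 (mod 89).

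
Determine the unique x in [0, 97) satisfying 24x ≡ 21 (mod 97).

13

The inverse of 24 mod 97 is 93 (since 24·93 = 2232 ≡ 1).
So x ≡ 93·21 = 1953 ≡ 13 (mod 97).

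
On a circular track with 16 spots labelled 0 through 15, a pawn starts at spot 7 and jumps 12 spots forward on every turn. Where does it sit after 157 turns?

157·12 = 1884.
1884 − 117·16 = 12, so 1884 ≡ 12 (mod 16).
(7 + 12) mod 16 = 3.

3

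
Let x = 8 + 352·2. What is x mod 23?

22

352·2 = 704.
704 − 30·23 = 14, so 704 ≡ 14 (mod 23).
(8 + 14) mod 23 = 22.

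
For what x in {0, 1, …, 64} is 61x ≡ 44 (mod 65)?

61⁻¹ ≡ 16 (mod 65) because 61·16 = 976 = 15·65 + 1.
Multiplying both sides by 16: x ≡ 16·44 = 704 ≡ 54 (mod 65).

54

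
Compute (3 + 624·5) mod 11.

10

624·5 = 3120.
3120 = 283·11 + 7, so 3120 mod 11 = 7.
(3 + 7) mod 11 = 10.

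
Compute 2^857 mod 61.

By repeated squaring mod 61: 2^1≡2, 2^2≡4, 2^4≡16, 2^8≡12, 2^16≡22, 2^32≡57, 2^64≡16, 2^128≡12, 2^256≡22, 2^512≡57.
Since 857 = 1 + 8 + 16 + 64 + 256 + 512 in binary, 2^857 ≡ 2·12·22·16·22·57 ≡ 44 (mod 61).

44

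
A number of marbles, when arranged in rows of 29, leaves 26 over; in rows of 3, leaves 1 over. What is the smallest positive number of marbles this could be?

55

Since 3·10 ≡ 1 (mod 29), take x = 1 + 3·((26−1)·10 mod 29) = 1 + 3·18 = 55.
Check: 55 mod 29 = 26, 55 mod 3 = 1.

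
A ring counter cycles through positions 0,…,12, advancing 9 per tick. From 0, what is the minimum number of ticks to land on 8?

11

The inverse of 9 mod 13 is 3 (since 9·3 = 27 ≡ 1).
Multiplying both sides by 3: x ≡ 3·8 = 24 ≡ 11 (mod 13).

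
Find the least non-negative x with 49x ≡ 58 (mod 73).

49⁻¹ ≡ 3 (mod 73) because 49·3 = 147 = 2·73 + 1.
So x ≡ 3·58 = 174 ≡ 28 (mod 73).
Check: 49·28 = 1372 = 18·73 + 58.

28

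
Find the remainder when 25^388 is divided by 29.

23

Square-and-reduce mod 29: 25^1≡25, 25^2≡16, 25^4≡24, 25^8≡25, 25^16≡16, 25^32≡24, 25^64≡25, 25^128≡16, 25^256≡24.
388 = 4 + 128 + 256, so 25^388 ≡ 24·16·24 ≡ 23 (mod 29).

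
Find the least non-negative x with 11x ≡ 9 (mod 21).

The inverse of 11 mod 21 is 2 (since 11·2 = 22 ≡ 1).
Multiplying both sides by 2: x ≡ 2·9 = 18 ≡ 18 (mod 21).
Check: 11·18 = 198 = 9·21 + 9.

18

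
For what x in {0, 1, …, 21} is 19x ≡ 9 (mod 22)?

The inverse of 19 mod 22 is 7 (since 19·7 = 133 ≡ 1).
So x ≡ 7·9 = 63 ≡ 19 (mod 22).
Check: 19·19 = 361 = 16·22 + 9.

19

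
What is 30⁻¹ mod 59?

2

59 = 1·30 + 29
30 = 1·29 + 1
29 = 29·1 + 0
Back-substituting gives 30·2 ≡ 1 (mod 59).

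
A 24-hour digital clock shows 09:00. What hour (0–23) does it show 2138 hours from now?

11

2138 = 89·24 + 2, so 2138 mod 24 = 2.
(9 + 2) mod 24 = 11.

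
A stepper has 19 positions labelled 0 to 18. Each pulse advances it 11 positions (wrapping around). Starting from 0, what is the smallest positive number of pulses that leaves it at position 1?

11·7 = 77 = 4·19 + 1, so 11⁻¹ ≡ 7 (mod 19).

7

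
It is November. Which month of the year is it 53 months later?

53 = 4·12 + 5, so 53 mod 12 = 5.
November + 5 months → April.

April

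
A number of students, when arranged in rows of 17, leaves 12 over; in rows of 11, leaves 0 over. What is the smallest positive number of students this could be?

165

x ≡ 0 (mod 11) gives x ∈ {0, 11, 22, 33, 44, 55, 66, 77, …}.
The first of these with x mod 17 = 12 is 165.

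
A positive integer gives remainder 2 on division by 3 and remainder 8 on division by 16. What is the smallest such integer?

x ≡ 2 (mod 3) gives x ∈ {2, 5, 8}.
The first of these with x mod 16 = 8 is 8.

8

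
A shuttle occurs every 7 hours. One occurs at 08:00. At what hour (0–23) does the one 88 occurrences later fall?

88·7 = 616.
616 = 25·24 + 16, so 616 mod 24 = 16.
(8 + 16) mod 24 = 0.

0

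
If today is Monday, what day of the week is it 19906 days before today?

19906 mod 7 = 5 (since 2843·7 = 19901).
Monday − 5 days → Wednesday.

Wednesday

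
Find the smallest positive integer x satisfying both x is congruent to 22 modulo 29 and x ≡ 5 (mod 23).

51

Since 23·24 ≡ 1 (mod 29), take x = 5 + 23·((22−5)·24 mod 29) = 5 + 23·2 = 51.
Check: 51 mod 29 = 22, 51 mod 23 = 5.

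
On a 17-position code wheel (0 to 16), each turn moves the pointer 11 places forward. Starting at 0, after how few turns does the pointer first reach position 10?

The inverse of 11 mod 17 is 14 (since 11·14 = 154 ≡ 1).
So x ≡ 14·10 = 140 ≡ 4 (mod 17).

4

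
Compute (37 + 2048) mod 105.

2048 = 19·105 + 53, so 2048 mod 105 = 53.
(37 + 53) mod 105 = 90.

90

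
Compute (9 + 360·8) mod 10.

360·8 = 2880.
2880 = 288·10 + 0, so 2880 mod 10 = 0.
(9 + 0) mod 10 = 9.

9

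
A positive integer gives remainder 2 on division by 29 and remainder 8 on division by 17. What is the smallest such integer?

263

Since 17·12 ≡ 1 (mod 29), take x = 8 + 17·((2−8)·12 mod 29) = 8 + 17·15 = 263.
Check: 263 mod 29 = 2, 263 mod 17 = 8.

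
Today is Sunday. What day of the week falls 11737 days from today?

11737 mod 7 = 5 (since 1676·7 = 11732).
Sunday + 5 days → Friday.

Friday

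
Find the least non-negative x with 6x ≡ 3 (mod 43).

22

6⁻¹ ≡ 36 (mod 43) because 6·36 = 216 = 5·43 + 1.
So x ≡ 36·3 = 108 ≡ 22 (mod 43).
Check: 6·22 = 132 = 3·43 + 3.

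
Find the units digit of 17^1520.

Last digits of 7^n: 7, 9, 3, 1 (period 4).
1520 mod 4 = 0, so the last digit matches 7^4 = 1.

1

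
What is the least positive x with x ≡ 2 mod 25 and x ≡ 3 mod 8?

27

x ≡ 3 (mod 8) gives x ∈ {3, 11, 19, 27}.
The first of these with x mod 25 = 2 is 27.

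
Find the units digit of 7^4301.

7

Last digits of 7^n: 7, 9, 3, 1 (period 4).
4301 leaves remainder 1 on division by 4, so 7^4301 ends in 7.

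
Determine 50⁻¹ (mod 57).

57 = 1·50 + 7
50 = 7·7 + 1
7 = 7·1 + 0
Back-substituting gives 50·8 ≡ 1 (mod 57).

8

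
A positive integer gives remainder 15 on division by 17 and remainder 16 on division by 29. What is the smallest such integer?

x ≡ 15 (mod 17) gives x ∈ {15, 32, 49, 66, 83, 100, 117, 134, …}.
The first of these with x mod 29 = 16 is 219.

219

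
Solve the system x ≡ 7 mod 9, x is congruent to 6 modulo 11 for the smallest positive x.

x ≡ 7 (mod 9) gives x ∈ {7, 16, 25, 34, 43, 52, 61}.
The first of these with x mod 11 = 6 is 61.

61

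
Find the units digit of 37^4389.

7

The units digit of 37^n cycles with period 4: 7, 9, 3, 1, …
4389 leaves remainder 1 on division by 4, so 37^4389 ends in 7.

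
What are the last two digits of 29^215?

Square-and-reduce mod 100: 29^1≡29, 29^2≡41, 29^4≡81, 29^8≡61, 29^16≡21, 29^32≡41, 29^64≡81, 29^128≡61.
215 = 1 + 2 + 4 + 16 + 64 + 128, so 29^215 ≡ 29·41·81·21·81·61 ≡ 49 (mod 100).

49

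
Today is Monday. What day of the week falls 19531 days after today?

19531 mod 7 = 1 (since 2790·7 = 19530).
Monday + 1 day → Tuesday.

Tuesday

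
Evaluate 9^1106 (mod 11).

Successive squares of 9 mod 11: 9^1≡9, 9^2≡4, 9^4≡5, 9^8≡3, 9^16≡9, 9^32≡4, 9^64≡5, 9^128≡3, 9^256≡9, 9^512≡4, 9^1024≡5.
1106 = 2 + 16 + 64 + 1024, so 9^1106 ≡ 4·9·5·5 ≡ 9 (mod 11).

9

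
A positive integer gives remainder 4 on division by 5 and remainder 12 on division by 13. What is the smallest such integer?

64

Since 13·2 ≡ 1 (mod 5), take x = 12 + 13·((4−12)·2 mod 5) = 12 + 13·4 = 64.
Check: 64 mod 5 = 4, 64 mod 13 = 12.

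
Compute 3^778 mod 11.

5

Square-and-reduce mod 11: 3^1≡3, 3^2≡9, 3^4≡4, 3^8≡5, 3^16≡3, 3^32≡9, 3^64≡4, 3^128≡5, 3^256≡3, 3^512≡9.
778 = 2 + 8 + 256 + 512, so 3^778 ≡ 9·5·3·9 ≡ 5 (mod 11).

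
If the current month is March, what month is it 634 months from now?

January

634 = 52·12 + 10, so 634 mod 12 = 10.
March + 10 months → January.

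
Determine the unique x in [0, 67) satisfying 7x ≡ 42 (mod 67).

7⁻¹ ≡ 48 (mod 67) because 7·48 = 336 = 5·67 + 1.
So x ≡ 48·42 = 2016 ≡ 6 (mod 67).

6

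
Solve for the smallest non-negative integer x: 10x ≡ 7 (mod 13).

The inverse of 10 mod 13 is 4 (since 10·4 = 40 ≡ 1).
Multiplying both sides by 4: x ≡ 4·7 = 28 ≡ 2 (mod 13).
Check: 10·2 = 20 = 1·13 + 7.

2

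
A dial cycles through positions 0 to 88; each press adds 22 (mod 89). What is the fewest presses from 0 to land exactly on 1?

22·85 = 1870 = 21·89 + 1, so 22⁻¹ ≡ 85 (mod 89).

85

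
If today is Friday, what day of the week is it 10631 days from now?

10631 − 1518·7 = 5, so 10631 ≡ 5 (mod 7).
Friday + 5 days → Wednesday.

Wednesday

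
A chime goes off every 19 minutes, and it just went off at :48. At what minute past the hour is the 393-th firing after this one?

15

393·19 = 7467.
7467 mod 60 = 27 (since 124·60 = 7440).
(48 + 27) mod 60 = 15.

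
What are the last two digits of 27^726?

Square-and-reduce mod 100: 27^1≡27, 27^2≡29, 27^4≡41, 27^8≡81, 27^16≡61, 27^32≡21, 27^64≡41, 27^128≡81, 27^256≡61, 27^512≡21.
Since 726 = 2 + 4 + 16 + 64 + 128 + 512 in binary, 27^726 ≡ 29·41·61·41·81·21 ≡ 89 (mod 100).

89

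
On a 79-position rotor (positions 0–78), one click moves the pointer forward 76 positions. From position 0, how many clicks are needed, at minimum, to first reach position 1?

26

79 = 1·76 + 3
76 = 25·3 + 1
3 = 3·1 + 0
Back-substituting gives 76·26 ≡ 1 (mod 79).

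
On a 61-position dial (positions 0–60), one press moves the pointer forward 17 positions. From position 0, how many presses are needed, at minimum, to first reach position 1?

61 = 3·17 + 10
17 = 1·10 + 7
10 = 1·7 + 3
7 = 2·3 + 1
3 = 3·1 + 0
Back-substituting gives 17·18 ≡ 1 (mod 61).

18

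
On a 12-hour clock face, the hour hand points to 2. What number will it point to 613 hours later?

Dividing 613 by 12 gives quotient 51 and remainder 1.
2 + 1 → 3 on a 12-hour dial.

3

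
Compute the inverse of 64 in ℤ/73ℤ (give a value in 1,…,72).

64·8 = 512 = 7·73 + 1, so 64⁻¹ ≡ 8 (mod 73).

8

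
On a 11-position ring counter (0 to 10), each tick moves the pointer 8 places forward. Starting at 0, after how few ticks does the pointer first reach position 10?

8⁻¹ ≡ 7 (mod 11) because 8·7 = 56 = 5·11 + 1.
Multiplying both sides by 7: x ≡ 7·10 = 70 ≡ 4 (mod 11).

4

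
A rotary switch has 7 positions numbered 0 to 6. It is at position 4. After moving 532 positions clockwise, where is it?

532 = 76·7 + 0, so 532 mod 7 = 0.
(4 + 0) mod 7 = 4.

4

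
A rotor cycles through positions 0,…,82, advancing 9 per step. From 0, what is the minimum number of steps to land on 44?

9⁻¹ ≡ 37 (mod 83) because 9·37 = 333 = 4·83 + 1.
So x ≡ 37·44 = 1628 ≡ 51 (mod 83).

51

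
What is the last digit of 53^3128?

1

The units digit of 53^n cycles with period 4: 3, 9, 7, 1, …
3128 mod 4 = 0, so the last digit matches 3^4 = 1.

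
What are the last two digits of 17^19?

By repeated squaring mod 100: 17^1≡17, 17^2≡89, 17^4≡21, 17^8≡41, 17^16≡81.
Since 19 = 1 + 2 + 16 in binary, 17^19 ≡ 17·89·81 ≡ 53 (mod 100).

53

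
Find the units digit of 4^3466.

6

Powers of 4 mod 10 repeat with period 2: 4, 6.
3466 mod 2 = 0, so the last digit matches 4^2 = 6.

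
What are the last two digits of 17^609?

Square-and-reduce mod 100: 17^1≡17, 17^2≡89, 17^4≡21, 17^8≡41, 17^16≡81, 17^32≡61, 17^64≡21, 17^128≡41, 17^256≡81, 17^512≡61.
609 = 1 + 32 + 64 + 512, so 17^609 ≡ 17·61·21·61 ≡ 97 (mod 100).

97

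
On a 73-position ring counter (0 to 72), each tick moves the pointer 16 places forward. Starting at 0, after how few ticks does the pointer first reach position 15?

16⁻¹ ≡ 32 (mod 73) because 16·32 = 512 = 7·73 + 1.
So x ≡ 32·15 = 480 ≡ 42 (mod 73).
Check: 16·42 = 672 = 9·73 + 15.

42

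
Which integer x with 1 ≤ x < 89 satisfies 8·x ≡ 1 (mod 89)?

78

89 = 11·8 + 1
8 = 8·1 + 0
Back-substituting gives 8·78 ≡ 1 (mod 89).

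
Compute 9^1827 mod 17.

Square-and-reduce mod 17: 9^1≡9, 9^2≡13, 9^4≡16, 9^8≡1, 9^16≡1, 9^32≡1, 9^64≡1, 9^128≡1, 9^256≡1, 9^512≡1, 9^1024≡1.
1827 = 1 + 2 + 32 + 256 + 512 + 1024, so 9^1827 ≡ 9·13·1·1·1·1 ≡ 15 (mod 17).

15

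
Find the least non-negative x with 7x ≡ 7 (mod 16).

1

7⁻¹ ≡ 7 (mod 16) because 7·7 = 49 = 3·16 + 1.
So x ≡ 7·7 = 49 ≡ 1 (mod 16).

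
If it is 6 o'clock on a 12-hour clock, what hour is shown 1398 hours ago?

12

1398 = 116·12 + 6, so 1398 mod 12 = 6.
6 − 6 → 12 on a 12-hour dial.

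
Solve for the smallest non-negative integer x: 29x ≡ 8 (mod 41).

13

29⁻¹ ≡ 17 (mod 41) because 29·17 = 493 = 12·41 + 1.
Multiplying both sides by 17: x ≡ 17·8 = 136 ≡ 13 (mod 41).
Check: 29·13 = 377 = 9·41 + 8.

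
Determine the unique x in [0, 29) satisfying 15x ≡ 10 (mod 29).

15⁻¹ ≡ 2 (mod 29) because 15·2 = 30 = 1·29 + 1.
Multiplying both sides by 2: x ≡ 2·10 = 20 ≡ 20 (mod 29).
Check: 15·20 = 300 = 10·29 + 10.

20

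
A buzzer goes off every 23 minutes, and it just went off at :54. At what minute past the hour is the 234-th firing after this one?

234·23 = 5382.
5382 − 89·60 = 42, so 5382 ≡ 42 (mod 60).
(54 + 42) mod 60 = 36.

36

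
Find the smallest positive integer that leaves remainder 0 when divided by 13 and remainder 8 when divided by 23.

169

x ≡ 0 (mod 13) gives x ∈ {0, 13, 26, 39, 52, 65, 78, 91, …}.
The first of these with x mod 23 = 8 is 169.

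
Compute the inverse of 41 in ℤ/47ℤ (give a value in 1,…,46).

47 = 1·41 + 6
41 = 6·6 + 5
6 = 1·5 + 1
5 = 5·1 + 0
Back-substituting gives 41·39 ≡ 1 (mod 47).

39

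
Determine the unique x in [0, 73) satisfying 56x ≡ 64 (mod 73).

22

The inverse of 56 mod 73 is 30 (since 56·30 = 1680 ≡ 1).
Multiplying both sides by 30: x ≡ 30·64 = 1920 ≡ 22 (mod 73).
Check: 56·22 = 1232 = 16·73 + 64.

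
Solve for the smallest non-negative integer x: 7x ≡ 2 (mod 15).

11

7⁻¹ ≡ 13 (mod 15) because 7·13 = 91 = 6·15 + 1.
Multiplying both sides by 13: x ≡ 13·2 = 26 ≡ 11 (mod 15).
Check: 7·11 = 77 = 5·15 + 2.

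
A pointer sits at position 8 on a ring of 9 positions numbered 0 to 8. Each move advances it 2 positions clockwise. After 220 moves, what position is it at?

220·2 = 440.
440 mod 9 = 8 (since 48·9 = 432).
(8 + 8) mod 9 = 7.

7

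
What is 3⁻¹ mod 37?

25

3·25 = 75 = 2·37 + 1, so 3⁻¹ ≡ 25 (mod 37).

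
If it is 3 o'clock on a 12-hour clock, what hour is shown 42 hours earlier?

9

42 − 3·12 = 6, so 42 ≡ 6 (mod 12).
3 − 6 → 9 on a 12-hour dial.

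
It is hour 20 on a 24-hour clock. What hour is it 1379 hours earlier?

9

1379 = 57·24 + 11, so 1379 mod 24 = 11.
(20 − 11) mod 24 = 9.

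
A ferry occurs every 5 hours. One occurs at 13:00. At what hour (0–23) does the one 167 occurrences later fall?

8

167·5 = 835.
835 = 34·24 + 19, so 835 mod 24 = 19.
(13 + 19) mod 24 = 8.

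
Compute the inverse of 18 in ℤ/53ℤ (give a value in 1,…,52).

3

53 = 2·18 + 17
18 = 1·17 + 1
17 = 17·1 + 0
Back-substituting gives 18·3 ≡ 1 (mod 53).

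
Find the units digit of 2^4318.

4

The units digit of 2^n cycles with period 4: 2, 4, 8, 6, …
4318 leaves remainder 2 on division by 4, so 2^4318 ends in 4.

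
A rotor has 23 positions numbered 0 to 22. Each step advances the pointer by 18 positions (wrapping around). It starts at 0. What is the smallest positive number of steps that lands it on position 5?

The inverse of 18 mod 23 is 9 (since 18·9 = 162 ≡ 1).
Multiplying both sides by 9: x ≡ 9·5 = 45 ≡ 22 (mod 23).

22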